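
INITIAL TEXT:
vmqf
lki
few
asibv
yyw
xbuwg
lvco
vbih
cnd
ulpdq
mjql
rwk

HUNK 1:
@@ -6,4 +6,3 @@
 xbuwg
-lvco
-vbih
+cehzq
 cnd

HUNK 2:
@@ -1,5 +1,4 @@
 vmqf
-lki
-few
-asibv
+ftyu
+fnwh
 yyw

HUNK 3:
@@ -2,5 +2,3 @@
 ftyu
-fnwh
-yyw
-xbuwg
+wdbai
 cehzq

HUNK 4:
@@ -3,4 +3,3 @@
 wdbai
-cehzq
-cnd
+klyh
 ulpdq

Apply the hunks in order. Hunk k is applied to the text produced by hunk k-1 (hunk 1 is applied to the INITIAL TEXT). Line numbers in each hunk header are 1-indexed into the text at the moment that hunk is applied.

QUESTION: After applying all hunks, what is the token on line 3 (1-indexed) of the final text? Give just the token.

Answer: wdbai

Derivation:
Hunk 1: at line 6 remove [lvco,vbih] add [cehzq] -> 11 lines: vmqf lki few asibv yyw xbuwg cehzq cnd ulpdq mjql rwk
Hunk 2: at line 1 remove [lki,few,asibv] add [ftyu,fnwh] -> 10 lines: vmqf ftyu fnwh yyw xbuwg cehzq cnd ulpdq mjql rwk
Hunk 3: at line 2 remove [fnwh,yyw,xbuwg] add [wdbai] -> 8 lines: vmqf ftyu wdbai cehzq cnd ulpdq mjql rwk
Hunk 4: at line 3 remove [cehzq,cnd] add [klyh] -> 7 lines: vmqf ftyu wdbai klyh ulpdq mjql rwk
Final line 3: wdbai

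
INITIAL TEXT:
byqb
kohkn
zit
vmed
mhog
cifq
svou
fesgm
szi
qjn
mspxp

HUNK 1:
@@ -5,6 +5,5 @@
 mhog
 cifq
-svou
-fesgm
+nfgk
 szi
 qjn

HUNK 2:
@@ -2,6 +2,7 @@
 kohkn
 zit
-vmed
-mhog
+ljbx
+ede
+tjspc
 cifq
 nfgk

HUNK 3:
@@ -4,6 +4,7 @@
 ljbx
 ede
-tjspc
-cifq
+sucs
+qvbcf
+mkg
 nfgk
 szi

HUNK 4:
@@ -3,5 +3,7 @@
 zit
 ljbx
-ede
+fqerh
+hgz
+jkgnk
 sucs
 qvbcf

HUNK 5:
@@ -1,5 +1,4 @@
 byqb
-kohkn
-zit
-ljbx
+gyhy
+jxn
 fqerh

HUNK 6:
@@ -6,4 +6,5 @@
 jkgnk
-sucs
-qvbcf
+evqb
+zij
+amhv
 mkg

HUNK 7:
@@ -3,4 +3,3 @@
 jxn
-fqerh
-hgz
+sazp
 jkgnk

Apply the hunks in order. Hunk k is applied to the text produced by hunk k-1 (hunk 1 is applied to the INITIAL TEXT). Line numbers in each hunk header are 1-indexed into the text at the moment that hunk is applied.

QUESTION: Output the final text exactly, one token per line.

Hunk 1: at line 5 remove [svou,fesgm] add [nfgk] -> 10 lines: byqb kohkn zit vmed mhog cifq nfgk szi qjn mspxp
Hunk 2: at line 2 remove [vmed,mhog] add [ljbx,ede,tjspc] -> 11 lines: byqb kohkn zit ljbx ede tjspc cifq nfgk szi qjn mspxp
Hunk 3: at line 4 remove [tjspc,cifq] add [sucs,qvbcf,mkg] -> 12 lines: byqb kohkn zit ljbx ede sucs qvbcf mkg nfgk szi qjn mspxp
Hunk 4: at line 3 remove [ede] add [fqerh,hgz,jkgnk] -> 14 lines: byqb kohkn zit ljbx fqerh hgz jkgnk sucs qvbcf mkg nfgk szi qjn mspxp
Hunk 5: at line 1 remove [kohkn,zit,ljbx] add [gyhy,jxn] -> 13 lines: byqb gyhy jxn fqerh hgz jkgnk sucs qvbcf mkg nfgk szi qjn mspxp
Hunk 6: at line 6 remove [sucs,qvbcf] add [evqb,zij,amhv] -> 14 lines: byqb gyhy jxn fqerh hgz jkgnk evqb zij amhv mkg nfgk szi qjn mspxp
Hunk 7: at line 3 remove [fqerh,hgz] add [sazp] -> 13 lines: byqb gyhy jxn sazp jkgnk evqb zij amhv mkg nfgk szi qjn mspxp

Answer: byqb
gyhy
jxn
sazp
jkgnk
evqb
zij
amhv
mkg
nfgk
szi
qjn
mspxp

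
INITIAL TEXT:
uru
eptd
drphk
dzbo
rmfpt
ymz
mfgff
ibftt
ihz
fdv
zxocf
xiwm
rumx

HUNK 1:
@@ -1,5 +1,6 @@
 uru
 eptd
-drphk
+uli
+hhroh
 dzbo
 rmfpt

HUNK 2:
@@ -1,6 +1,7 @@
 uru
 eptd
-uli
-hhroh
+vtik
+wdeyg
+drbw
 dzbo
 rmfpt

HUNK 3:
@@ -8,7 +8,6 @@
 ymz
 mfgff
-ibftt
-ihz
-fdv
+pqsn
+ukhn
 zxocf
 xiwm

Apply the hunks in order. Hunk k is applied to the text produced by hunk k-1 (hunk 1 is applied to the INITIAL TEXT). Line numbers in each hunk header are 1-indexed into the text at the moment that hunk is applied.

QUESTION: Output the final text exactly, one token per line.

Answer: uru
eptd
vtik
wdeyg
drbw
dzbo
rmfpt
ymz
mfgff
pqsn
ukhn
zxocf
xiwm
rumx

Derivation:
Hunk 1: at line 1 remove [drphk] add [uli,hhroh] -> 14 lines: uru eptd uli hhroh dzbo rmfpt ymz mfgff ibftt ihz fdv zxocf xiwm rumx
Hunk 2: at line 1 remove [uli,hhroh] add [vtik,wdeyg,drbw] -> 15 lines: uru eptd vtik wdeyg drbw dzbo rmfpt ymz mfgff ibftt ihz fdv zxocf xiwm rumx
Hunk 3: at line 8 remove [ibftt,ihz,fdv] add [pqsn,ukhn] -> 14 lines: uru eptd vtik wdeyg drbw dzbo rmfpt ymz mfgff pqsn ukhn zxocf xiwm rumx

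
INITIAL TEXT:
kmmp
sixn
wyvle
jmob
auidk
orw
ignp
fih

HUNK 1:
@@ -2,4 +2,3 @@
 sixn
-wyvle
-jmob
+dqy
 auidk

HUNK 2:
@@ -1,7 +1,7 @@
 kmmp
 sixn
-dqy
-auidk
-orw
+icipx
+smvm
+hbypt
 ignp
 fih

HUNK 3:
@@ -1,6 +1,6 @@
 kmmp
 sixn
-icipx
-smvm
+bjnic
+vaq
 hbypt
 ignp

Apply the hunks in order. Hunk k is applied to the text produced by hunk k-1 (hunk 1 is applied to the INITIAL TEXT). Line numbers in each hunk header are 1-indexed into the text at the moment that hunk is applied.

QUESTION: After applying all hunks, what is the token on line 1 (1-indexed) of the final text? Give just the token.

Hunk 1: at line 2 remove [wyvle,jmob] add [dqy] -> 7 lines: kmmp sixn dqy auidk orw ignp fih
Hunk 2: at line 1 remove [dqy,auidk,orw] add [icipx,smvm,hbypt] -> 7 lines: kmmp sixn icipx smvm hbypt ignp fih
Hunk 3: at line 1 remove [icipx,smvm] add [bjnic,vaq] -> 7 lines: kmmp sixn bjnic vaq hbypt ignp fih
Final line 1: kmmp

Answer: kmmp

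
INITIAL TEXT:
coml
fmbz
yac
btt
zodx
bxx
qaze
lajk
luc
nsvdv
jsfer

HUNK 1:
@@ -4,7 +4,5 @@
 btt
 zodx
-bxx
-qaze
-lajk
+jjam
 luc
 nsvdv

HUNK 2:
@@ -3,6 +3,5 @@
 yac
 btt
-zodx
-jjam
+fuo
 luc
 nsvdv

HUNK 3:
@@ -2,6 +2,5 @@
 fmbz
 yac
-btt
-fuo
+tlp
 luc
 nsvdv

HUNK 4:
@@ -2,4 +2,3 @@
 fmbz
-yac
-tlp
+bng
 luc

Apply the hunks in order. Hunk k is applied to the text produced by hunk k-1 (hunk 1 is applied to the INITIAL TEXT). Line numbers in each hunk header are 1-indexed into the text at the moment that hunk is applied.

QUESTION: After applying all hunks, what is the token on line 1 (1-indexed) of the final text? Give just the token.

Answer: coml

Derivation:
Hunk 1: at line 4 remove [bxx,qaze,lajk] add [jjam] -> 9 lines: coml fmbz yac btt zodx jjam luc nsvdv jsfer
Hunk 2: at line 3 remove [zodx,jjam] add [fuo] -> 8 lines: coml fmbz yac btt fuo luc nsvdv jsfer
Hunk 3: at line 2 remove [btt,fuo] add [tlp] -> 7 lines: coml fmbz yac tlp luc nsvdv jsfer
Hunk 4: at line 2 remove [yac,tlp] add [bng] -> 6 lines: coml fmbz bng luc nsvdv jsfer
Final line 1: coml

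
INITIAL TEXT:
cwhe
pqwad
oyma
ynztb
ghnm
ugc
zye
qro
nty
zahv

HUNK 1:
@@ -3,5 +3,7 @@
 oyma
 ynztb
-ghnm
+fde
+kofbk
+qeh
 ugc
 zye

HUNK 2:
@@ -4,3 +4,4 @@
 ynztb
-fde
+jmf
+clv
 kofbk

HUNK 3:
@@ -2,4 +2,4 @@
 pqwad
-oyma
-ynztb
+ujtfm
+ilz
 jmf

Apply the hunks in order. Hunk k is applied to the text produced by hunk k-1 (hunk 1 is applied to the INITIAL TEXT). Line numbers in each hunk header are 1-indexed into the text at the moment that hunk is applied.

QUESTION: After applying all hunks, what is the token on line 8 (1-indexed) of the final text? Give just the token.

Answer: qeh

Derivation:
Hunk 1: at line 3 remove [ghnm] add [fde,kofbk,qeh] -> 12 lines: cwhe pqwad oyma ynztb fde kofbk qeh ugc zye qro nty zahv
Hunk 2: at line 4 remove [fde] add [jmf,clv] -> 13 lines: cwhe pqwad oyma ynztb jmf clv kofbk qeh ugc zye qro nty zahv
Hunk 3: at line 2 remove [oyma,ynztb] add [ujtfm,ilz] -> 13 lines: cwhe pqwad ujtfm ilz jmf clv kofbk qeh ugc zye qro nty zahv
Final line 8: qeh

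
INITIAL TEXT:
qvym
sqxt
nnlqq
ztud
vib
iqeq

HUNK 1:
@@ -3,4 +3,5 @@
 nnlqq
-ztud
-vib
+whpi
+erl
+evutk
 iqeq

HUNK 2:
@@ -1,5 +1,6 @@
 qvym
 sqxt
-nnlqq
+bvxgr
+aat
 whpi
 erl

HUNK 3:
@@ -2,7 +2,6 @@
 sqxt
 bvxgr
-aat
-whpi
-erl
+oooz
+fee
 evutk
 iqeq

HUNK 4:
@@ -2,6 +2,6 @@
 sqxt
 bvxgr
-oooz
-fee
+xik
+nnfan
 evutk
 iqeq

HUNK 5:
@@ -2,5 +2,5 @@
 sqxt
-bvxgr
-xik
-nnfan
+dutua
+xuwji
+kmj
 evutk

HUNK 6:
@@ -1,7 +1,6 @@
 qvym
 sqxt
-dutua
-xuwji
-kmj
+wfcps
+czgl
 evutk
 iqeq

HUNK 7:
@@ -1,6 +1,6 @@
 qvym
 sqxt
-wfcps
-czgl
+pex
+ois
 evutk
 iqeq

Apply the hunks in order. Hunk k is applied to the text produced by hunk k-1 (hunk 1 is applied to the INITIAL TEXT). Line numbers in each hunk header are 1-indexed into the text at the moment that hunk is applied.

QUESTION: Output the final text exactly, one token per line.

Answer: qvym
sqxt
pex
ois
evutk
iqeq

Derivation:
Hunk 1: at line 3 remove [ztud,vib] add [whpi,erl,evutk] -> 7 lines: qvym sqxt nnlqq whpi erl evutk iqeq
Hunk 2: at line 1 remove [nnlqq] add [bvxgr,aat] -> 8 lines: qvym sqxt bvxgr aat whpi erl evutk iqeq
Hunk 3: at line 2 remove [aat,whpi,erl] add [oooz,fee] -> 7 lines: qvym sqxt bvxgr oooz fee evutk iqeq
Hunk 4: at line 2 remove [oooz,fee] add [xik,nnfan] -> 7 lines: qvym sqxt bvxgr xik nnfan evutk iqeq
Hunk 5: at line 2 remove [bvxgr,xik,nnfan] add [dutua,xuwji,kmj] -> 7 lines: qvym sqxt dutua xuwji kmj evutk iqeq
Hunk 6: at line 1 remove [dutua,xuwji,kmj] add [wfcps,czgl] -> 6 lines: qvym sqxt wfcps czgl evutk iqeq
Hunk 7: at line 1 remove [wfcps,czgl] add [pex,ois] -> 6 lines: qvym sqxt pex ois evutk iqeq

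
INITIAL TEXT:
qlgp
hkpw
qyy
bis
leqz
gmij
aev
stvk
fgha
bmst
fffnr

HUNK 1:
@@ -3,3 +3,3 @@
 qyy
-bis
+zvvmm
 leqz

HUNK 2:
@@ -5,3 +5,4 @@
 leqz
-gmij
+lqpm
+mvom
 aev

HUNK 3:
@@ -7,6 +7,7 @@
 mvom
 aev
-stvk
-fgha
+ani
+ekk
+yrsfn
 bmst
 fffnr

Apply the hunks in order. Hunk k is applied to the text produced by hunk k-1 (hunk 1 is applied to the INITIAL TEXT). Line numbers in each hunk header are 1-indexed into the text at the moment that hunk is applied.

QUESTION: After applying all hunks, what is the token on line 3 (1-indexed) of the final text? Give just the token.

Hunk 1: at line 3 remove [bis] add [zvvmm] -> 11 lines: qlgp hkpw qyy zvvmm leqz gmij aev stvk fgha bmst fffnr
Hunk 2: at line 5 remove [gmij] add [lqpm,mvom] -> 12 lines: qlgp hkpw qyy zvvmm leqz lqpm mvom aev stvk fgha bmst fffnr
Hunk 3: at line 7 remove [stvk,fgha] add [ani,ekk,yrsfn] -> 13 lines: qlgp hkpw qyy zvvmm leqz lqpm mvom aev ani ekk yrsfn bmst fffnr
Final line 3: qyy

Answer: qyy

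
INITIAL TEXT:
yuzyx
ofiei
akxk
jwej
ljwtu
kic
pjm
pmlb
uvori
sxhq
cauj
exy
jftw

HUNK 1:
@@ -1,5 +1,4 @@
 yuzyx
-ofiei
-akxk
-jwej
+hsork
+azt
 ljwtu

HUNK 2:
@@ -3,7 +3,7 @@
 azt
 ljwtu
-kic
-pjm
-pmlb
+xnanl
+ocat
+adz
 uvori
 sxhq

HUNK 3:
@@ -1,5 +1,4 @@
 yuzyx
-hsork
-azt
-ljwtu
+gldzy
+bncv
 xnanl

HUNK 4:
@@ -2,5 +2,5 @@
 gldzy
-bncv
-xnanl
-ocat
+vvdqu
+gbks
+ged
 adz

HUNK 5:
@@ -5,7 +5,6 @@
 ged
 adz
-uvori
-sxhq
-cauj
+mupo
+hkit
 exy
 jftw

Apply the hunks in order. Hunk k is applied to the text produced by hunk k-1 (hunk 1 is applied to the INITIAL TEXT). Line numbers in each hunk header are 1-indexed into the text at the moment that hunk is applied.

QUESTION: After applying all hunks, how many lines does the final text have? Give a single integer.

Answer: 10

Derivation:
Hunk 1: at line 1 remove [ofiei,akxk,jwej] add [hsork,azt] -> 12 lines: yuzyx hsork azt ljwtu kic pjm pmlb uvori sxhq cauj exy jftw
Hunk 2: at line 3 remove [kic,pjm,pmlb] add [xnanl,ocat,adz] -> 12 lines: yuzyx hsork azt ljwtu xnanl ocat adz uvori sxhq cauj exy jftw
Hunk 3: at line 1 remove [hsork,azt,ljwtu] add [gldzy,bncv] -> 11 lines: yuzyx gldzy bncv xnanl ocat adz uvori sxhq cauj exy jftw
Hunk 4: at line 2 remove [bncv,xnanl,ocat] add [vvdqu,gbks,ged] -> 11 lines: yuzyx gldzy vvdqu gbks ged adz uvori sxhq cauj exy jftw
Hunk 5: at line 5 remove [uvori,sxhq,cauj] add [mupo,hkit] -> 10 lines: yuzyx gldzy vvdqu gbks ged adz mupo hkit exy jftw
Final line count: 10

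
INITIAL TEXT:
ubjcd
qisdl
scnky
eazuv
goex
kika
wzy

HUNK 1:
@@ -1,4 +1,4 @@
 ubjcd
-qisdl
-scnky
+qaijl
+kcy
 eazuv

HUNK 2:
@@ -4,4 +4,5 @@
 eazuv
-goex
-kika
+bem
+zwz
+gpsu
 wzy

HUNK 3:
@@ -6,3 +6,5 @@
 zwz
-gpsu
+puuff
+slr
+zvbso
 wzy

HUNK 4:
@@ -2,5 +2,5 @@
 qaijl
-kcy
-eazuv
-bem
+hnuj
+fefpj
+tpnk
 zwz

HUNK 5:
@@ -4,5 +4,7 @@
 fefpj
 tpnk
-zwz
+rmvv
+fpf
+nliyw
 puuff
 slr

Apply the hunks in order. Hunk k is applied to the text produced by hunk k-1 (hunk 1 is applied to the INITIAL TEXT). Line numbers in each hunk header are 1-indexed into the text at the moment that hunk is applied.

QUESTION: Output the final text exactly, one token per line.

Answer: ubjcd
qaijl
hnuj
fefpj
tpnk
rmvv
fpf
nliyw
puuff
slr
zvbso
wzy

Derivation:
Hunk 1: at line 1 remove [qisdl,scnky] add [qaijl,kcy] -> 7 lines: ubjcd qaijl kcy eazuv goex kika wzy
Hunk 2: at line 4 remove [goex,kika] add [bem,zwz,gpsu] -> 8 lines: ubjcd qaijl kcy eazuv bem zwz gpsu wzy
Hunk 3: at line 6 remove [gpsu] add [puuff,slr,zvbso] -> 10 lines: ubjcd qaijl kcy eazuv bem zwz puuff slr zvbso wzy
Hunk 4: at line 2 remove [kcy,eazuv,bem] add [hnuj,fefpj,tpnk] -> 10 lines: ubjcd qaijl hnuj fefpj tpnk zwz puuff slr zvbso wzy
Hunk 5: at line 4 remove [zwz] add [rmvv,fpf,nliyw] -> 12 lines: ubjcd qaijl hnuj fefpj tpnk rmvv fpf nliyw puuff slr zvbso wzy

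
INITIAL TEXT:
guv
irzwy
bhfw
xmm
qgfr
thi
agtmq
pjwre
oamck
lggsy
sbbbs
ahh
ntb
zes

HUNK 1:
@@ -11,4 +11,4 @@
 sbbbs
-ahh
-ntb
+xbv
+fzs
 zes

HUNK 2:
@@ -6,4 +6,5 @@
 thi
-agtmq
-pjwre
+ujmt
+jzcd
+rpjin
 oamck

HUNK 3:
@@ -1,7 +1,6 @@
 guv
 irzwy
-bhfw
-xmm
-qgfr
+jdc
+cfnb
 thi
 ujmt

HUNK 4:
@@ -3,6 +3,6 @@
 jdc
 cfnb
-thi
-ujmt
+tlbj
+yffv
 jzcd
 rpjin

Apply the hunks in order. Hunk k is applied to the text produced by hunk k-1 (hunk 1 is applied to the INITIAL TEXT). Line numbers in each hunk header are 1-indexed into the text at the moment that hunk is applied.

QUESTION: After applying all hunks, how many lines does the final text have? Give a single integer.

Hunk 1: at line 11 remove [ahh,ntb] add [xbv,fzs] -> 14 lines: guv irzwy bhfw xmm qgfr thi agtmq pjwre oamck lggsy sbbbs xbv fzs zes
Hunk 2: at line 6 remove [agtmq,pjwre] add [ujmt,jzcd,rpjin] -> 15 lines: guv irzwy bhfw xmm qgfr thi ujmt jzcd rpjin oamck lggsy sbbbs xbv fzs zes
Hunk 3: at line 1 remove [bhfw,xmm,qgfr] add [jdc,cfnb] -> 14 lines: guv irzwy jdc cfnb thi ujmt jzcd rpjin oamck lggsy sbbbs xbv fzs zes
Hunk 4: at line 3 remove [thi,ujmt] add [tlbj,yffv] -> 14 lines: guv irzwy jdc cfnb tlbj yffv jzcd rpjin oamck lggsy sbbbs xbv fzs zes
Final line count: 14

Answer: 14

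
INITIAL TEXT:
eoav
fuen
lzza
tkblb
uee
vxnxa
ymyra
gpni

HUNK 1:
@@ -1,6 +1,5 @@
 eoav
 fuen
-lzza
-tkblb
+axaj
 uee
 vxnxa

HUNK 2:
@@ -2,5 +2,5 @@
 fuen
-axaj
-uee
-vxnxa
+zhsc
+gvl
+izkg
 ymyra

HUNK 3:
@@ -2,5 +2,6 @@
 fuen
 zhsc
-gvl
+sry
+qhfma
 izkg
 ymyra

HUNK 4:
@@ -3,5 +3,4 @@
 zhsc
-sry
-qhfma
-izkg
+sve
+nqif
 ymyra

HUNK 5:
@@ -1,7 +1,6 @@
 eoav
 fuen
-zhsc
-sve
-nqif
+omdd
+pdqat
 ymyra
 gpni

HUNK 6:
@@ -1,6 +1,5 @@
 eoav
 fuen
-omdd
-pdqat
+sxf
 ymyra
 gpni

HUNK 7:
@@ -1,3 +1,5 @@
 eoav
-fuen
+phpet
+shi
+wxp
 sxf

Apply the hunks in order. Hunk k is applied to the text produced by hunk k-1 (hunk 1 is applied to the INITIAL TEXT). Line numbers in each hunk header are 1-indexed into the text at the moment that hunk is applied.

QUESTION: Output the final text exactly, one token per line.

Hunk 1: at line 1 remove [lzza,tkblb] add [axaj] -> 7 lines: eoav fuen axaj uee vxnxa ymyra gpni
Hunk 2: at line 2 remove [axaj,uee,vxnxa] add [zhsc,gvl,izkg] -> 7 lines: eoav fuen zhsc gvl izkg ymyra gpni
Hunk 3: at line 2 remove [gvl] add [sry,qhfma] -> 8 lines: eoav fuen zhsc sry qhfma izkg ymyra gpni
Hunk 4: at line 3 remove [sry,qhfma,izkg] add [sve,nqif] -> 7 lines: eoav fuen zhsc sve nqif ymyra gpni
Hunk 5: at line 1 remove [zhsc,sve,nqif] add [omdd,pdqat] -> 6 lines: eoav fuen omdd pdqat ymyra gpni
Hunk 6: at line 1 remove [omdd,pdqat] add [sxf] -> 5 lines: eoav fuen sxf ymyra gpni
Hunk 7: at line 1 remove [fuen] add [phpet,shi,wxp] -> 7 lines: eoav phpet shi wxp sxf ymyra gpni

Answer: eoav
phpet
shi
wxp
sxf
ymyra
gpni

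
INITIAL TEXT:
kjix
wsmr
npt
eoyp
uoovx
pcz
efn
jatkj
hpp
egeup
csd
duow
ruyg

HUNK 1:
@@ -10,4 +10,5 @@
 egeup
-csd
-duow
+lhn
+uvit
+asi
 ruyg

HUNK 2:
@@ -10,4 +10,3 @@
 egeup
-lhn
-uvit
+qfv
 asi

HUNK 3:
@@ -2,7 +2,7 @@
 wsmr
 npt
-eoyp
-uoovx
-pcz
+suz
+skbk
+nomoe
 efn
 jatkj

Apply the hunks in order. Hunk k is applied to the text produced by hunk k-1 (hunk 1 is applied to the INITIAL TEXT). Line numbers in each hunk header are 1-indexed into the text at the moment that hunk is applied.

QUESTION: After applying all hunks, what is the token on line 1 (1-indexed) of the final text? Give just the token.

Hunk 1: at line 10 remove [csd,duow] add [lhn,uvit,asi] -> 14 lines: kjix wsmr npt eoyp uoovx pcz efn jatkj hpp egeup lhn uvit asi ruyg
Hunk 2: at line 10 remove [lhn,uvit] add [qfv] -> 13 lines: kjix wsmr npt eoyp uoovx pcz efn jatkj hpp egeup qfv asi ruyg
Hunk 3: at line 2 remove [eoyp,uoovx,pcz] add [suz,skbk,nomoe] -> 13 lines: kjix wsmr npt suz skbk nomoe efn jatkj hpp egeup qfv asi ruyg
Final line 1: kjix

Answer: kjix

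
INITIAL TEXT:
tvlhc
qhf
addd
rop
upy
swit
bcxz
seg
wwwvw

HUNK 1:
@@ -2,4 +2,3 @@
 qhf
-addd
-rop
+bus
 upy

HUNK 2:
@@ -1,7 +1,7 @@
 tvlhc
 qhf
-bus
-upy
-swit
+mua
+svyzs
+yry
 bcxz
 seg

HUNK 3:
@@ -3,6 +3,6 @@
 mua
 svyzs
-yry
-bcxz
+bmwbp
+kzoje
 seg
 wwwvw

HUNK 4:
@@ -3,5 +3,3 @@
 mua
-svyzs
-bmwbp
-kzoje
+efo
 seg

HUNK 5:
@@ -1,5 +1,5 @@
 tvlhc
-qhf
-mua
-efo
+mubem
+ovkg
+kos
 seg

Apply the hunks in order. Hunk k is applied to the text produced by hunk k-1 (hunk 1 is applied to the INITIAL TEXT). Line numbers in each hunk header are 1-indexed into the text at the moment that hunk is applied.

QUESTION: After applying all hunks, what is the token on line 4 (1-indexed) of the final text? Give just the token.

Hunk 1: at line 2 remove [addd,rop] add [bus] -> 8 lines: tvlhc qhf bus upy swit bcxz seg wwwvw
Hunk 2: at line 1 remove [bus,upy,swit] add [mua,svyzs,yry] -> 8 lines: tvlhc qhf mua svyzs yry bcxz seg wwwvw
Hunk 3: at line 3 remove [yry,bcxz] add [bmwbp,kzoje] -> 8 lines: tvlhc qhf mua svyzs bmwbp kzoje seg wwwvw
Hunk 4: at line 3 remove [svyzs,bmwbp,kzoje] add [efo] -> 6 lines: tvlhc qhf mua efo seg wwwvw
Hunk 5: at line 1 remove [qhf,mua,efo] add [mubem,ovkg,kos] -> 6 lines: tvlhc mubem ovkg kos seg wwwvw
Final line 4: kos

Answer: kos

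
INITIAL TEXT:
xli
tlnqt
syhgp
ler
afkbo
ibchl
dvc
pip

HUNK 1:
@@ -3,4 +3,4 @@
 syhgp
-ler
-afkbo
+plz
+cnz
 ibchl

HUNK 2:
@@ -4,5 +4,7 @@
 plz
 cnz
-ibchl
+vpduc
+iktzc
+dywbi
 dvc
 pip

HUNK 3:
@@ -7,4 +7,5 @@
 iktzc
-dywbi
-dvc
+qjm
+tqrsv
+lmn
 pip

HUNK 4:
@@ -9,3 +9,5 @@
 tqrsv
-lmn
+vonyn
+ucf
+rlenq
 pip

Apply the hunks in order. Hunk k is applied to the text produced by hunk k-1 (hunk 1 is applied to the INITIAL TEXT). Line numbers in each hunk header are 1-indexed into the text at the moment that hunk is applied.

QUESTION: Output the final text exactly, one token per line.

Answer: xli
tlnqt
syhgp
plz
cnz
vpduc
iktzc
qjm
tqrsv
vonyn
ucf
rlenq
pip

Derivation:
Hunk 1: at line 3 remove [ler,afkbo] add [plz,cnz] -> 8 lines: xli tlnqt syhgp plz cnz ibchl dvc pip
Hunk 2: at line 4 remove [ibchl] add [vpduc,iktzc,dywbi] -> 10 lines: xli tlnqt syhgp plz cnz vpduc iktzc dywbi dvc pip
Hunk 3: at line 7 remove [dywbi,dvc] add [qjm,tqrsv,lmn] -> 11 lines: xli tlnqt syhgp plz cnz vpduc iktzc qjm tqrsv lmn pip
Hunk 4: at line 9 remove [lmn] add [vonyn,ucf,rlenq] -> 13 lines: xli tlnqt syhgp plz cnz vpduc iktzc qjm tqrsv vonyn ucf rlenq pip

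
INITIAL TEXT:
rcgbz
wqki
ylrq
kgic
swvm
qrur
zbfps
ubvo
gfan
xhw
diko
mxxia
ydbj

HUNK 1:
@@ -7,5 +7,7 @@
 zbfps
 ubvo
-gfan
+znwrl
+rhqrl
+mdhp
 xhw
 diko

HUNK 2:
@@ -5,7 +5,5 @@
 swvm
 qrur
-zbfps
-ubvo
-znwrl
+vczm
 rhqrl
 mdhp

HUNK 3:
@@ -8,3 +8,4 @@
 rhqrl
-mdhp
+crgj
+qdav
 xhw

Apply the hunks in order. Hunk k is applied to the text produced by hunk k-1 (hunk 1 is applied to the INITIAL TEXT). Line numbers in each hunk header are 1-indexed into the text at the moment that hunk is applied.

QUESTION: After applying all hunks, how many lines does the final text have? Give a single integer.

Answer: 14

Derivation:
Hunk 1: at line 7 remove [gfan] add [znwrl,rhqrl,mdhp] -> 15 lines: rcgbz wqki ylrq kgic swvm qrur zbfps ubvo znwrl rhqrl mdhp xhw diko mxxia ydbj
Hunk 2: at line 5 remove [zbfps,ubvo,znwrl] add [vczm] -> 13 lines: rcgbz wqki ylrq kgic swvm qrur vczm rhqrl mdhp xhw diko mxxia ydbj
Hunk 3: at line 8 remove [mdhp] add [crgj,qdav] -> 14 lines: rcgbz wqki ylrq kgic swvm qrur vczm rhqrl crgj qdav xhw diko mxxia ydbj
Final line count: 14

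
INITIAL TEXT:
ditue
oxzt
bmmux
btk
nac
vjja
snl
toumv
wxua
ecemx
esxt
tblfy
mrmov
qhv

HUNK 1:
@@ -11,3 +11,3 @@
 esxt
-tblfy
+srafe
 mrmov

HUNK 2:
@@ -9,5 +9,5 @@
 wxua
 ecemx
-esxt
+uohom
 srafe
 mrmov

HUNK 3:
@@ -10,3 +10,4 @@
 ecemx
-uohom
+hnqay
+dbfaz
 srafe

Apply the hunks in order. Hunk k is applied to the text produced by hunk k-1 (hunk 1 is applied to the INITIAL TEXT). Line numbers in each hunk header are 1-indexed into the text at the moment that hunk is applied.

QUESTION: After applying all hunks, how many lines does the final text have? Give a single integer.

Answer: 15

Derivation:
Hunk 1: at line 11 remove [tblfy] add [srafe] -> 14 lines: ditue oxzt bmmux btk nac vjja snl toumv wxua ecemx esxt srafe mrmov qhv
Hunk 2: at line 9 remove [esxt] add [uohom] -> 14 lines: ditue oxzt bmmux btk nac vjja snl toumv wxua ecemx uohom srafe mrmov qhv
Hunk 3: at line 10 remove [uohom] add [hnqay,dbfaz] -> 15 lines: ditue oxzt bmmux btk nac vjja snl toumv wxua ecemx hnqay dbfaz srafe mrmov qhv
Final line count: 15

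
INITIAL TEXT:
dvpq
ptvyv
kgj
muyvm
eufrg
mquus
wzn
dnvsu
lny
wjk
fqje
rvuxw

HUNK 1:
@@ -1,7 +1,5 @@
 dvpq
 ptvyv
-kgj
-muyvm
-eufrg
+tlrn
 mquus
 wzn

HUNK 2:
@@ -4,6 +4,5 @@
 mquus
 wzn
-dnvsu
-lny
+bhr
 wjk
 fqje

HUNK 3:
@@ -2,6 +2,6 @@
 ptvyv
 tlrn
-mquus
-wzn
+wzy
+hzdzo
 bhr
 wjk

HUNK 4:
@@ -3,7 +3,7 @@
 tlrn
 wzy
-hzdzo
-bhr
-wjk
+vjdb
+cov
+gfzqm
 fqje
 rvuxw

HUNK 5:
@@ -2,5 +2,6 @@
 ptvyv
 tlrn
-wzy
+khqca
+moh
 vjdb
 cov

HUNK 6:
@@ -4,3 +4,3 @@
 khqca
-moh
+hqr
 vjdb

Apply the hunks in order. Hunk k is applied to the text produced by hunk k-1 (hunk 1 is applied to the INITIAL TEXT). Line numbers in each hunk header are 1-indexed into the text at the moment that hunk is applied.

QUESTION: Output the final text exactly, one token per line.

Hunk 1: at line 1 remove [kgj,muyvm,eufrg] add [tlrn] -> 10 lines: dvpq ptvyv tlrn mquus wzn dnvsu lny wjk fqje rvuxw
Hunk 2: at line 4 remove [dnvsu,lny] add [bhr] -> 9 lines: dvpq ptvyv tlrn mquus wzn bhr wjk fqje rvuxw
Hunk 3: at line 2 remove [mquus,wzn] add [wzy,hzdzo] -> 9 lines: dvpq ptvyv tlrn wzy hzdzo bhr wjk fqje rvuxw
Hunk 4: at line 3 remove [hzdzo,bhr,wjk] add [vjdb,cov,gfzqm] -> 9 lines: dvpq ptvyv tlrn wzy vjdb cov gfzqm fqje rvuxw
Hunk 5: at line 2 remove [wzy] add [khqca,moh] -> 10 lines: dvpq ptvyv tlrn khqca moh vjdb cov gfzqm fqje rvuxw
Hunk 6: at line 4 remove [moh] add [hqr] -> 10 lines: dvpq ptvyv tlrn khqca hqr vjdb cov gfzqm fqje rvuxw

Answer: dvpq
ptvyv
tlrn
khqca
hqr
vjdb
cov
gfzqm
fqje
rvuxw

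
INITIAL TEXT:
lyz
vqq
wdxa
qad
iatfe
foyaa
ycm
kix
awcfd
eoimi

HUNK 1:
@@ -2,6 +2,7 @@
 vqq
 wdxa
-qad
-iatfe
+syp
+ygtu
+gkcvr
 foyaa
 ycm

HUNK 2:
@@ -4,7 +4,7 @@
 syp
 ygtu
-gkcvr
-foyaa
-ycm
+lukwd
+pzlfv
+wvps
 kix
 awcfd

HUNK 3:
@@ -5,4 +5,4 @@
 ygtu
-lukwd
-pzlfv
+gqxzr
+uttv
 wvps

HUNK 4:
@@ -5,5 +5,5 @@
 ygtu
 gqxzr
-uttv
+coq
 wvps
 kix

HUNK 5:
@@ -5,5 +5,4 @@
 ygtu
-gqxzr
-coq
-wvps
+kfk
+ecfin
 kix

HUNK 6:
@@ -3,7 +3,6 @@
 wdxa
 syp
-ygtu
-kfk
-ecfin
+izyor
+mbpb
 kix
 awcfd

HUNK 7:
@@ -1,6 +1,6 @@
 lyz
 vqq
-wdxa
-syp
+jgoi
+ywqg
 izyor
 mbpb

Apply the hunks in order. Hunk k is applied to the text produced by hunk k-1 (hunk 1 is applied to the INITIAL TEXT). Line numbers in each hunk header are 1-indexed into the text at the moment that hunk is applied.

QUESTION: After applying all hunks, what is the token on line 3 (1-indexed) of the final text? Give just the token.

Hunk 1: at line 2 remove [qad,iatfe] add [syp,ygtu,gkcvr] -> 11 lines: lyz vqq wdxa syp ygtu gkcvr foyaa ycm kix awcfd eoimi
Hunk 2: at line 4 remove [gkcvr,foyaa,ycm] add [lukwd,pzlfv,wvps] -> 11 lines: lyz vqq wdxa syp ygtu lukwd pzlfv wvps kix awcfd eoimi
Hunk 3: at line 5 remove [lukwd,pzlfv] add [gqxzr,uttv] -> 11 lines: lyz vqq wdxa syp ygtu gqxzr uttv wvps kix awcfd eoimi
Hunk 4: at line 5 remove [uttv] add [coq] -> 11 lines: lyz vqq wdxa syp ygtu gqxzr coq wvps kix awcfd eoimi
Hunk 5: at line 5 remove [gqxzr,coq,wvps] add [kfk,ecfin] -> 10 lines: lyz vqq wdxa syp ygtu kfk ecfin kix awcfd eoimi
Hunk 6: at line 3 remove [ygtu,kfk,ecfin] add [izyor,mbpb] -> 9 lines: lyz vqq wdxa syp izyor mbpb kix awcfd eoimi
Hunk 7: at line 1 remove [wdxa,syp] add [jgoi,ywqg] -> 9 lines: lyz vqq jgoi ywqg izyor mbpb kix awcfd eoimi
Final line 3: jgoi

Answer: jgoi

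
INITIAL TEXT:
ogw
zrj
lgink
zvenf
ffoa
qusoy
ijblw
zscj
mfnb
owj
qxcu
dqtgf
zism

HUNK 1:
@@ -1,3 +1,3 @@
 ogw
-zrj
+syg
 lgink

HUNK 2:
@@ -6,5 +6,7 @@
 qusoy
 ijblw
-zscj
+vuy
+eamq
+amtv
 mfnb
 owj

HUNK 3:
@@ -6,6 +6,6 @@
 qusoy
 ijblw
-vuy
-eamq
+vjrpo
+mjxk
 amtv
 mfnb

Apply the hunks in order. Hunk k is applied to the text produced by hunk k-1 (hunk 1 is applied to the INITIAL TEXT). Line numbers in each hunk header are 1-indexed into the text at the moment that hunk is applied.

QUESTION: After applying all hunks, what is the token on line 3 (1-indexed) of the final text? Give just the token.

Hunk 1: at line 1 remove [zrj] add [syg] -> 13 lines: ogw syg lgink zvenf ffoa qusoy ijblw zscj mfnb owj qxcu dqtgf zism
Hunk 2: at line 6 remove [zscj] add [vuy,eamq,amtv] -> 15 lines: ogw syg lgink zvenf ffoa qusoy ijblw vuy eamq amtv mfnb owj qxcu dqtgf zism
Hunk 3: at line 6 remove [vuy,eamq] add [vjrpo,mjxk] -> 15 lines: ogw syg lgink zvenf ffoa qusoy ijblw vjrpo mjxk amtv mfnb owj qxcu dqtgf zism
Final line 3: lgink

Answer: lgink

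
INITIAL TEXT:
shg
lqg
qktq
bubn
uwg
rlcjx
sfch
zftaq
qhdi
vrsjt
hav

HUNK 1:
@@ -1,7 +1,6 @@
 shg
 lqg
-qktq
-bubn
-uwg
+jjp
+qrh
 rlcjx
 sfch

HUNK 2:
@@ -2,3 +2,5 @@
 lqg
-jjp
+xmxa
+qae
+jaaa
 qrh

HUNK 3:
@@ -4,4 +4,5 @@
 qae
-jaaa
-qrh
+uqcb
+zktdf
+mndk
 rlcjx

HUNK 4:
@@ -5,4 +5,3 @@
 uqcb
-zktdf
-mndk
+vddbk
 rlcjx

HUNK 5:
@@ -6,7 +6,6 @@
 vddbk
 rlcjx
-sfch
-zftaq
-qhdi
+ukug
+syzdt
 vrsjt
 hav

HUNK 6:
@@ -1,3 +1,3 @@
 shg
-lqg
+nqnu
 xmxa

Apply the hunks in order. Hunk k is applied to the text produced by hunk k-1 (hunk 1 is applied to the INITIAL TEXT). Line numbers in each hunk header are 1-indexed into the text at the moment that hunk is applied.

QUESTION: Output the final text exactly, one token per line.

Hunk 1: at line 1 remove [qktq,bubn,uwg] add [jjp,qrh] -> 10 lines: shg lqg jjp qrh rlcjx sfch zftaq qhdi vrsjt hav
Hunk 2: at line 2 remove [jjp] add [xmxa,qae,jaaa] -> 12 lines: shg lqg xmxa qae jaaa qrh rlcjx sfch zftaq qhdi vrsjt hav
Hunk 3: at line 4 remove [jaaa,qrh] add [uqcb,zktdf,mndk] -> 13 lines: shg lqg xmxa qae uqcb zktdf mndk rlcjx sfch zftaq qhdi vrsjt hav
Hunk 4: at line 5 remove [zktdf,mndk] add [vddbk] -> 12 lines: shg lqg xmxa qae uqcb vddbk rlcjx sfch zftaq qhdi vrsjt hav
Hunk 5: at line 6 remove [sfch,zftaq,qhdi] add [ukug,syzdt] -> 11 lines: shg lqg xmxa qae uqcb vddbk rlcjx ukug syzdt vrsjt hav
Hunk 6: at line 1 remove [lqg] add [nqnu] -> 11 lines: shg nqnu xmxa qae uqcb vddbk rlcjx ukug syzdt vrsjt hav

Answer: shg
nqnu
xmxa
qae
uqcb
vddbk
rlcjx
ukug
syzdt
vrsjt
hav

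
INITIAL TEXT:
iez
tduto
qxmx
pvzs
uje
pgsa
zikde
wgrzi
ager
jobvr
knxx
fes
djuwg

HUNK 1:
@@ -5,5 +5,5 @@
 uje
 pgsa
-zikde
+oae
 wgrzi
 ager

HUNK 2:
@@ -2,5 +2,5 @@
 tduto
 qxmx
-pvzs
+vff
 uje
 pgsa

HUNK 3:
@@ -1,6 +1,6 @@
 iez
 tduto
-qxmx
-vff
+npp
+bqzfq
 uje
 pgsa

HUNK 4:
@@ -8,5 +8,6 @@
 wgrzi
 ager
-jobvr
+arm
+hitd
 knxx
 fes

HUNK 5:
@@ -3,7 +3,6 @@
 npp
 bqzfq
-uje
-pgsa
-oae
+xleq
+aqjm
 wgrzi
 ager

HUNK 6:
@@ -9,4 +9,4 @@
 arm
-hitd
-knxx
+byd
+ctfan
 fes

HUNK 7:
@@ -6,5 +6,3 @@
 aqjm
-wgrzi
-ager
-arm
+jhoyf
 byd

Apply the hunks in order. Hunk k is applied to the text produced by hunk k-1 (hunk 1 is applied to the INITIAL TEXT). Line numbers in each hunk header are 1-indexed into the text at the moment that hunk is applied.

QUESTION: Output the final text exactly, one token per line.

Hunk 1: at line 5 remove [zikde] add [oae] -> 13 lines: iez tduto qxmx pvzs uje pgsa oae wgrzi ager jobvr knxx fes djuwg
Hunk 2: at line 2 remove [pvzs] add [vff] -> 13 lines: iez tduto qxmx vff uje pgsa oae wgrzi ager jobvr knxx fes djuwg
Hunk 3: at line 1 remove [qxmx,vff] add [npp,bqzfq] -> 13 lines: iez tduto npp bqzfq uje pgsa oae wgrzi ager jobvr knxx fes djuwg
Hunk 4: at line 8 remove [jobvr] add [arm,hitd] -> 14 lines: iez tduto npp bqzfq uje pgsa oae wgrzi ager arm hitd knxx fes djuwg
Hunk 5: at line 3 remove [uje,pgsa,oae] add [xleq,aqjm] -> 13 lines: iez tduto npp bqzfq xleq aqjm wgrzi ager arm hitd knxx fes djuwg
Hunk 6: at line 9 remove [hitd,knxx] add [byd,ctfan] -> 13 lines: iez tduto npp bqzfq xleq aqjm wgrzi ager arm byd ctfan fes djuwg
Hunk 7: at line 6 remove [wgrzi,ager,arm] add [jhoyf] -> 11 lines: iez tduto npp bqzfq xleq aqjm jhoyf byd ctfan fes djuwg

Answer: iez
tduto
npp
bqzfq
xleq
aqjm
jhoyf
byd
ctfan
fes
djuwg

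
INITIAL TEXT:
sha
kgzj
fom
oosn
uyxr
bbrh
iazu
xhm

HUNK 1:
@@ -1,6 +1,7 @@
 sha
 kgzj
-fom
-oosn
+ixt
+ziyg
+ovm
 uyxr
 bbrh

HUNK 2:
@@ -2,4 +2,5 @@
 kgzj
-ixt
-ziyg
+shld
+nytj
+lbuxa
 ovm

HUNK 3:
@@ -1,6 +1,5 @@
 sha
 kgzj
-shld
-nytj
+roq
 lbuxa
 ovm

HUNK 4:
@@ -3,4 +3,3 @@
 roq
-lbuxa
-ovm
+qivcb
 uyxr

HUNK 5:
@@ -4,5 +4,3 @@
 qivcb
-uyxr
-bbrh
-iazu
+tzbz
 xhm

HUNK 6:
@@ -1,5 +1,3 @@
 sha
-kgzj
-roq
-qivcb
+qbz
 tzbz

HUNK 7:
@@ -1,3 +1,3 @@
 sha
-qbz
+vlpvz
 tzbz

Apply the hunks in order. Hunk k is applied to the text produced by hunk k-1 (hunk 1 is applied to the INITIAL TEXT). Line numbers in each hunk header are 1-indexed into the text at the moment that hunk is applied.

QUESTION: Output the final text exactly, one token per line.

Hunk 1: at line 1 remove [fom,oosn] add [ixt,ziyg,ovm] -> 9 lines: sha kgzj ixt ziyg ovm uyxr bbrh iazu xhm
Hunk 2: at line 2 remove [ixt,ziyg] add [shld,nytj,lbuxa] -> 10 lines: sha kgzj shld nytj lbuxa ovm uyxr bbrh iazu xhm
Hunk 3: at line 1 remove [shld,nytj] add [roq] -> 9 lines: sha kgzj roq lbuxa ovm uyxr bbrh iazu xhm
Hunk 4: at line 3 remove [lbuxa,ovm] add [qivcb] -> 8 lines: sha kgzj roq qivcb uyxr bbrh iazu xhm
Hunk 5: at line 4 remove [uyxr,bbrh,iazu] add [tzbz] -> 6 lines: sha kgzj roq qivcb tzbz xhm
Hunk 6: at line 1 remove [kgzj,roq,qivcb] add [qbz] -> 4 lines: sha qbz tzbz xhm
Hunk 7: at line 1 remove [qbz] add [vlpvz] -> 4 lines: sha vlpvz tzbz xhm

Answer: sha
vlpvz
tzbz
xhm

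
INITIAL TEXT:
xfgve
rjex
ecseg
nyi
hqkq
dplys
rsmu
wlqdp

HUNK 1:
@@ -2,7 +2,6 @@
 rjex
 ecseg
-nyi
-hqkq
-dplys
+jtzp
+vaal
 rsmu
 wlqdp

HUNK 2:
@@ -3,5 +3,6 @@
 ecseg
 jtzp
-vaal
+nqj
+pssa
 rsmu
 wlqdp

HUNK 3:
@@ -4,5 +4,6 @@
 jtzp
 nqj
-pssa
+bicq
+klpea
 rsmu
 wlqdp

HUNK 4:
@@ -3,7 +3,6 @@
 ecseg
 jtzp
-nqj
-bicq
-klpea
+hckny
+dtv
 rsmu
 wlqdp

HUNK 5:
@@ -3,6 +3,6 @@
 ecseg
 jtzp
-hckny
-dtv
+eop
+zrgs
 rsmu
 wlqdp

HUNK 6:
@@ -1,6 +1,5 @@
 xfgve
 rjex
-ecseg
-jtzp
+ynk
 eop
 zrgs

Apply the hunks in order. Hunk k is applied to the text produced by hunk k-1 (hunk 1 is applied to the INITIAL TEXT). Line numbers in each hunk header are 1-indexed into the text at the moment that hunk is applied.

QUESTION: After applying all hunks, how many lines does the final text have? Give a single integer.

Answer: 7

Derivation:
Hunk 1: at line 2 remove [nyi,hqkq,dplys] add [jtzp,vaal] -> 7 lines: xfgve rjex ecseg jtzp vaal rsmu wlqdp
Hunk 2: at line 3 remove [vaal] add [nqj,pssa] -> 8 lines: xfgve rjex ecseg jtzp nqj pssa rsmu wlqdp
Hunk 3: at line 4 remove [pssa] add [bicq,klpea] -> 9 lines: xfgve rjex ecseg jtzp nqj bicq klpea rsmu wlqdp
Hunk 4: at line 3 remove [nqj,bicq,klpea] add [hckny,dtv] -> 8 lines: xfgve rjex ecseg jtzp hckny dtv rsmu wlqdp
Hunk 5: at line 3 remove [hckny,dtv] add [eop,zrgs] -> 8 lines: xfgve rjex ecseg jtzp eop zrgs rsmu wlqdp
Hunk 6: at line 1 remove [ecseg,jtzp] add [ynk] -> 7 lines: xfgve rjex ynk eop zrgs rsmu wlqdp
Final line count: 7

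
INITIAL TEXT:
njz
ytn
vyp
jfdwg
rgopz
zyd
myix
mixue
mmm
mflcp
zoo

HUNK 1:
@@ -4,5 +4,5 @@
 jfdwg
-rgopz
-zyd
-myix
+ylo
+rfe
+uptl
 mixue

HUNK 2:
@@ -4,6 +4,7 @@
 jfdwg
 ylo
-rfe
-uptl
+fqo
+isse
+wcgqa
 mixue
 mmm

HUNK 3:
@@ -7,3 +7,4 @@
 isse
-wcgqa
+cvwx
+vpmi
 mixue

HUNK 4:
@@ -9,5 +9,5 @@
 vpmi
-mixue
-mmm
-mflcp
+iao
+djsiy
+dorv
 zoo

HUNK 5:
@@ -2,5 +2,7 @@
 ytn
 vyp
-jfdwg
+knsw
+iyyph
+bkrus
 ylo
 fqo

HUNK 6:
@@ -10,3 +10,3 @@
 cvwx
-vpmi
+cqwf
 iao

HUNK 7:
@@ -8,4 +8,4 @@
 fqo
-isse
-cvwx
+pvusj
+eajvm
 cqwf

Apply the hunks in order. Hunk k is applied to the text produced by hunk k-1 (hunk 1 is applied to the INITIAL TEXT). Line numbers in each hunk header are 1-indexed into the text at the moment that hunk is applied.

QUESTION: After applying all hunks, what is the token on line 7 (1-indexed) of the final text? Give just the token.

Hunk 1: at line 4 remove [rgopz,zyd,myix] add [ylo,rfe,uptl] -> 11 lines: njz ytn vyp jfdwg ylo rfe uptl mixue mmm mflcp zoo
Hunk 2: at line 4 remove [rfe,uptl] add [fqo,isse,wcgqa] -> 12 lines: njz ytn vyp jfdwg ylo fqo isse wcgqa mixue mmm mflcp zoo
Hunk 3: at line 7 remove [wcgqa] add [cvwx,vpmi] -> 13 lines: njz ytn vyp jfdwg ylo fqo isse cvwx vpmi mixue mmm mflcp zoo
Hunk 4: at line 9 remove [mixue,mmm,mflcp] add [iao,djsiy,dorv] -> 13 lines: njz ytn vyp jfdwg ylo fqo isse cvwx vpmi iao djsiy dorv zoo
Hunk 5: at line 2 remove [jfdwg] add [knsw,iyyph,bkrus] -> 15 lines: njz ytn vyp knsw iyyph bkrus ylo fqo isse cvwx vpmi iao djsiy dorv zoo
Hunk 6: at line 10 remove [vpmi] add [cqwf] -> 15 lines: njz ytn vyp knsw iyyph bkrus ylo fqo isse cvwx cqwf iao djsiy dorv zoo
Hunk 7: at line 8 remove [isse,cvwx] add [pvusj,eajvm] -> 15 lines: njz ytn vyp knsw iyyph bkrus ylo fqo pvusj eajvm cqwf iao djsiy dorv zoo
Final line 7: ylo

Answer: ylo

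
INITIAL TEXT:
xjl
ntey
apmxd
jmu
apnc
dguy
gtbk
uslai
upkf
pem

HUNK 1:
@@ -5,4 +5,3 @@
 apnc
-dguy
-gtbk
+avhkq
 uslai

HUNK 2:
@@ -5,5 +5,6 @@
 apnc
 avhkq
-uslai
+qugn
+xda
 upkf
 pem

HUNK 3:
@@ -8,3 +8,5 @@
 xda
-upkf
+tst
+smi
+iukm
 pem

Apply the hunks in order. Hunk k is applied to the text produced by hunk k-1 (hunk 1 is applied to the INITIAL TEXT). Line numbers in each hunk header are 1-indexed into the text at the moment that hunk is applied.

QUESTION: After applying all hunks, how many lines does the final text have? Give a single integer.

Hunk 1: at line 5 remove [dguy,gtbk] add [avhkq] -> 9 lines: xjl ntey apmxd jmu apnc avhkq uslai upkf pem
Hunk 2: at line 5 remove [uslai] add [qugn,xda] -> 10 lines: xjl ntey apmxd jmu apnc avhkq qugn xda upkf pem
Hunk 3: at line 8 remove [upkf] add [tst,smi,iukm] -> 12 lines: xjl ntey apmxd jmu apnc avhkq qugn xda tst smi iukm pem
Final line count: 12

Answer: 12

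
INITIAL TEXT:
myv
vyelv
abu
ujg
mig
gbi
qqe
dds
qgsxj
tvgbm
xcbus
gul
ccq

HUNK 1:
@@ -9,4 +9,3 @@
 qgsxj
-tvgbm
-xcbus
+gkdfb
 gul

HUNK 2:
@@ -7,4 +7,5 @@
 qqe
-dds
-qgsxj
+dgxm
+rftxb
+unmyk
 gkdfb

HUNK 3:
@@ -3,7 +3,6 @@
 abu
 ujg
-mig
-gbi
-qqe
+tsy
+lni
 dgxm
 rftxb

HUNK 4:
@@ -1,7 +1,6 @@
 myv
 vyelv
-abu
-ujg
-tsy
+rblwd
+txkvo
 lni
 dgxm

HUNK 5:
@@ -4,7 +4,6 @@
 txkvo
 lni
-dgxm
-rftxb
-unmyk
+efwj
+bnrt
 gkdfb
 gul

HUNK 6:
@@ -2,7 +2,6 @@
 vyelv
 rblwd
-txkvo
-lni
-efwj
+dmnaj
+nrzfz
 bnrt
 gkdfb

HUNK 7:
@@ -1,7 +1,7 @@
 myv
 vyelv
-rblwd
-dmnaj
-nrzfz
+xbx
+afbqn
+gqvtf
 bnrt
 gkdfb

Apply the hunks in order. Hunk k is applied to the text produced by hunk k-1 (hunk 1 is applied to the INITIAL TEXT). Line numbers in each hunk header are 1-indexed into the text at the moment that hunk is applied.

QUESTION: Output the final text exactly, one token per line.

Answer: myv
vyelv
xbx
afbqn
gqvtf
bnrt
gkdfb
gul
ccq

Derivation:
Hunk 1: at line 9 remove [tvgbm,xcbus] add [gkdfb] -> 12 lines: myv vyelv abu ujg mig gbi qqe dds qgsxj gkdfb gul ccq
Hunk 2: at line 7 remove [dds,qgsxj] add [dgxm,rftxb,unmyk] -> 13 lines: myv vyelv abu ujg mig gbi qqe dgxm rftxb unmyk gkdfb gul ccq
Hunk 3: at line 3 remove [mig,gbi,qqe] add [tsy,lni] -> 12 lines: myv vyelv abu ujg tsy lni dgxm rftxb unmyk gkdfb gul ccq
Hunk 4: at line 1 remove [abu,ujg,tsy] add [rblwd,txkvo] -> 11 lines: myv vyelv rblwd txkvo lni dgxm rftxb unmyk gkdfb gul ccq
Hunk 5: at line 4 remove [dgxm,rftxb,unmyk] add [efwj,bnrt] -> 10 lines: myv vyelv rblwd txkvo lni efwj bnrt gkdfb gul ccq
Hunk 6: at line 2 remove [txkvo,lni,efwj] add [dmnaj,nrzfz] -> 9 lines: myv vyelv rblwd dmnaj nrzfz bnrt gkdfb gul ccq
Hunk 7: at line 1 remove [rblwd,dmnaj,nrzfz] add [xbx,afbqn,gqvtf] -> 9 lines: myv vyelv xbx afbqn gqvtf bnrt gkdfb gul ccq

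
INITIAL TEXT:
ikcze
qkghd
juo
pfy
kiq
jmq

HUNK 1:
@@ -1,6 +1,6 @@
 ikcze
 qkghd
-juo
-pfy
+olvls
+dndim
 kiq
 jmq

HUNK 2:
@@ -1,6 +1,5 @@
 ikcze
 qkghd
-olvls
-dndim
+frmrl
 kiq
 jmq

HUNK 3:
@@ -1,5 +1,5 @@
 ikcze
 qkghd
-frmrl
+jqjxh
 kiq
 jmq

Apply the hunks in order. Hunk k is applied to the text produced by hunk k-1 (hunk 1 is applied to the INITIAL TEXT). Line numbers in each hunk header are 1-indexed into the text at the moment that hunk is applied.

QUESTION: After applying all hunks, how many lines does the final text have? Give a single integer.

Answer: 5

Derivation:
Hunk 1: at line 1 remove [juo,pfy] add [olvls,dndim] -> 6 lines: ikcze qkghd olvls dndim kiq jmq
Hunk 2: at line 1 remove [olvls,dndim] add [frmrl] -> 5 lines: ikcze qkghd frmrl kiq jmq
Hunk 3: at line 1 remove [frmrl] add [jqjxh] -> 5 lines: ikcze qkghd jqjxh kiq jmq
Final line count: 5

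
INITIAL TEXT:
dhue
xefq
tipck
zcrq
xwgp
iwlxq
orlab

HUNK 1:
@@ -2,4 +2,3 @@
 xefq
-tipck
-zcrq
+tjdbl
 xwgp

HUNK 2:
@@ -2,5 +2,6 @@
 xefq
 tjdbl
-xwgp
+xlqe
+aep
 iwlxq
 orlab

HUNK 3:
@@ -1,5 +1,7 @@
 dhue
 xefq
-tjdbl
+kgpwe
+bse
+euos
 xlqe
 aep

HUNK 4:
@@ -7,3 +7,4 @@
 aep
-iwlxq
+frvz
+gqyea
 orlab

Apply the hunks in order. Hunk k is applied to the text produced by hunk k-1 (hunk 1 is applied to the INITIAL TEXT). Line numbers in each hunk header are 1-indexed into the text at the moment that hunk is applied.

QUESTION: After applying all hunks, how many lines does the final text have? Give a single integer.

Hunk 1: at line 2 remove [tipck,zcrq] add [tjdbl] -> 6 lines: dhue xefq tjdbl xwgp iwlxq orlab
Hunk 2: at line 2 remove [xwgp] add [xlqe,aep] -> 7 lines: dhue xefq tjdbl xlqe aep iwlxq orlab
Hunk 3: at line 1 remove [tjdbl] add [kgpwe,bse,euos] -> 9 lines: dhue xefq kgpwe bse euos xlqe aep iwlxq orlab
Hunk 4: at line 7 remove [iwlxq] add [frvz,gqyea] -> 10 lines: dhue xefq kgpwe bse euos xlqe aep frvz gqyea orlab
Final line count: 10

Answer: 10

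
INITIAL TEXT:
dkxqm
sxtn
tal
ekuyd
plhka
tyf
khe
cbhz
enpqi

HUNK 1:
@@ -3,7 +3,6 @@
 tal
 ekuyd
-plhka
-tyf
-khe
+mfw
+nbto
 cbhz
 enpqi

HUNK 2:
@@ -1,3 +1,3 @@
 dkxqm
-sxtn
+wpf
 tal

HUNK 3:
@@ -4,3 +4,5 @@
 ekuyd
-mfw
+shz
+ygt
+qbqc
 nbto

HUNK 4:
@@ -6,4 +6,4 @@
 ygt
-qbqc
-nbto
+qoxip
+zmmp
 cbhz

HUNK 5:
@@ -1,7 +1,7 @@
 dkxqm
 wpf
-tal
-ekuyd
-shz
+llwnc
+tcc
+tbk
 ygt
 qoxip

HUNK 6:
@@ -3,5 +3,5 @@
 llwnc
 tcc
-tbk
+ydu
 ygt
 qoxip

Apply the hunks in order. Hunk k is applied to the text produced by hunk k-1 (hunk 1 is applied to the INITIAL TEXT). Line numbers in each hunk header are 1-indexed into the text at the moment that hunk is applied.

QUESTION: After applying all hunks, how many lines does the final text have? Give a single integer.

Answer: 10

Derivation:
Hunk 1: at line 3 remove [plhka,tyf,khe] add [mfw,nbto] -> 8 lines: dkxqm sxtn tal ekuyd mfw nbto cbhz enpqi
Hunk 2: at line 1 remove [sxtn] add [wpf] -> 8 lines: dkxqm wpf tal ekuyd mfw nbto cbhz enpqi
Hunk 3: at line 4 remove [mfw] add [shz,ygt,qbqc] -> 10 lines: dkxqm wpf tal ekuyd shz ygt qbqc nbto cbhz enpqi
Hunk 4: at line 6 remove [qbqc,nbto] add [qoxip,zmmp] -> 10 lines: dkxqm wpf tal ekuyd shz ygt qoxip zmmp cbhz enpqi
Hunk 5: at line 1 remove [tal,ekuyd,shz] add [llwnc,tcc,tbk] -> 10 lines: dkxqm wpf llwnc tcc tbk ygt qoxip zmmp cbhz enpqi
Hunk 6: at line 3 remove [tbk] add [ydu] -> 10 lines: dkxqm wpf llwnc tcc ydu ygt qoxip zmmp cbhz enpqi
Final line count: 10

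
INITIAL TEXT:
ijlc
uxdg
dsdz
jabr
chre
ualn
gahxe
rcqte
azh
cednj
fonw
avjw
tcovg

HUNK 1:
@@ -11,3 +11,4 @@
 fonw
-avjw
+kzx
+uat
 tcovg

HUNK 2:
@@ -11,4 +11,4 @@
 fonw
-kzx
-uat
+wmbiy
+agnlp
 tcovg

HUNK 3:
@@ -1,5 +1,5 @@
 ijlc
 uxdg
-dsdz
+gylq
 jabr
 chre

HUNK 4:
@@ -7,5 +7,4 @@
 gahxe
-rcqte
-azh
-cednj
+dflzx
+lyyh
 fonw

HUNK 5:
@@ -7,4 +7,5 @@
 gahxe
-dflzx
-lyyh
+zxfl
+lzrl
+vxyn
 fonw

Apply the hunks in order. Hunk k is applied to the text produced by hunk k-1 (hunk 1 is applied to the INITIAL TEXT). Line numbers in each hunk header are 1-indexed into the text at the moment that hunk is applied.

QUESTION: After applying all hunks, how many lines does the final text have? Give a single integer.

Hunk 1: at line 11 remove [avjw] add [kzx,uat] -> 14 lines: ijlc uxdg dsdz jabr chre ualn gahxe rcqte azh cednj fonw kzx uat tcovg
Hunk 2: at line 11 remove [kzx,uat] add [wmbiy,agnlp] -> 14 lines: ijlc uxdg dsdz jabr chre ualn gahxe rcqte azh cednj fonw wmbiy agnlp tcovg
Hunk 3: at line 1 remove [dsdz] add [gylq] -> 14 lines: ijlc uxdg gylq jabr chre ualn gahxe rcqte azh cednj fonw wmbiy agnlp tcovg
Hunk 4: at line 7 remove [rcqte,azh,cednj] add [dflzx,lyyh] -> 13 lines: ijlc uxdg gylq jabr chre ualn gahxe dflzx lyyh fonw wmbiy agnlp tcovg
Hunk 5: at line 7 remove [dflzx,lyyh] add [zxfl,lzrl,vxyn] -> 14 lines: ijlc uxdg gylq jabr chre ualn gahxe zxfl lzrl vxyn fonw wmbiy agnlp tcovg
Final line count: 14

Answer: 14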